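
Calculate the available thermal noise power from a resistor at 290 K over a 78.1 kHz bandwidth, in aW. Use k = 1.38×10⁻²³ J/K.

313 aW

P_n = kTB = 1.38×10⁻²³ × 290 × 7.81×10⁴ = 3.13×10⁻¹⁶ W = 313 aW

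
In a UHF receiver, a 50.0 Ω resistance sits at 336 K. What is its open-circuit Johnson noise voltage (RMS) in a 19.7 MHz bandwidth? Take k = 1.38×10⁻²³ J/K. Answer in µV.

4.27 µV

V_n = √(4kTRB)
4kTRB = 4 × 1.38×10⁻²³ × 336 × 5.00×10¹ × 1.97×10⁷ = 1.83×10⁻¹¹ V²
V_n = √(1.83×10⁻¹¹) = 4.27×10⁻⁶ V = 4.27 µV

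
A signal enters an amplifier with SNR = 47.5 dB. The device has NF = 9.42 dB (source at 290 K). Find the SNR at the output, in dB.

By definition F = SNR_in/SNR_out, so in dB: SNR_out = SNR_in − NF
SNR_out = 47.5 − 9.42 = 38.08 dB

38.08 dB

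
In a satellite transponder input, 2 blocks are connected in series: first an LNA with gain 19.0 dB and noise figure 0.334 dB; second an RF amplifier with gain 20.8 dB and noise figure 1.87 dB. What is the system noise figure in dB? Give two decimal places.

0.36 dB

Convert to linear (a loss of L dB is a gain of −L dB): F_i = 10^(NF_i/10), G_i = 10^(G_i,dB/10)
  Stage 1: F_1 = 10^(0.334/10) = 1.080, G_1 = 10^(19.0/10) = 79.43
  Stage 2: F_2 = 10^(1.87/10) = 1.538, G_2 = 10^(20.8/10) = 120.2
Friis cascade:
  F = 1.080 + (1.538 − 1)/79.43 = 1.087
NF = 10 log₁₀(1.087) = 0.36 dB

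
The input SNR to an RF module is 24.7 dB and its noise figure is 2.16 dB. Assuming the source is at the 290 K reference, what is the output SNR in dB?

By definition F = SNR_in/SNR_out, so in dB: SNR_out = SNR_in − NF
SNR_out = 24.7 − 2.16 = 22.54 dB

22.54 dB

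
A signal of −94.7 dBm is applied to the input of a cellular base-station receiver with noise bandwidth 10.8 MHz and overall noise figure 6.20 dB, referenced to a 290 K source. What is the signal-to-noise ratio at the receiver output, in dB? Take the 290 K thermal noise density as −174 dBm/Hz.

Noise floor: N = −174 + 10 log₁₀(B) + NF
10 log₁₀(1.08×10⁷) = 70.33 dB
N = −174 + 70.33 + 6.20 = −97.47 dBm
SNR = P_sig − N = −94.7 − (−97.47) = 2.77 dB → 2.8 dB

2.8 dB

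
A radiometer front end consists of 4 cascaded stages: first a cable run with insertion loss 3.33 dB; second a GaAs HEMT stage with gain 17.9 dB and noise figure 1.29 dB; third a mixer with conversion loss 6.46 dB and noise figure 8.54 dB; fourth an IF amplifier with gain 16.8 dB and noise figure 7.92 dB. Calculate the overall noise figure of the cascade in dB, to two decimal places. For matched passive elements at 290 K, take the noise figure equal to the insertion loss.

Convert to linear (a loss of L dB is a gain of −L dB): F_i = 10^(NF_i/10), G_i = 10^(G_i,dB/10)
  Stage 1: F_1 = 10^(3.33/10) = 2.153, G_1 = 10^(−3.33/10) = 0.4645
  Stage 2: F_2 = 10^(1.29/10) = 1.346, G_2 = 10^(17.9/10) = 61.66
  Stage 3: F_3 = 10^(8.54/10) = 7.145, G_3 = 10^(−6.46/10) = 0.2259
  Stage 4: F_4 = 10^(7.92/10) = 6.194, G_4 = 10^(16.8/10) = 47.86
Friis cascade:
  F = 2.153 + (1.346 − 1)/0.4645 + (7.145 − 1)/28.64 + (6.194 − 1)/6.471 = 3.915
NF = 10 log₁₀(3.915) = 5.93 dB

5.93 dB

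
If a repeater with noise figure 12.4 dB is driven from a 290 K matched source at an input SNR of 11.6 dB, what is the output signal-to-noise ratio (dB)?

By definition F = SNR_in/SNR_out, so in dB: SNR_out = SNR_in − NF
SNR_out = 11.6 − 12.4 = −0.8 dB

−0.8 dB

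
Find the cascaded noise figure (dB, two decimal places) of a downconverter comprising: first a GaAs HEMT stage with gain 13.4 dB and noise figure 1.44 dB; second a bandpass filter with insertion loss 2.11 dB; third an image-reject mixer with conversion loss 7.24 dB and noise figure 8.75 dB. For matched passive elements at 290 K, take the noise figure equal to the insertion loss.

2.80 dB

Convert to linear (a loss of L dB is a gain of −L dB): F_i = 10^(NF_i/10), G_i = 10^(G_i,dB/10)
  Stage 1: F_1 = 10^(1.44/10) = 1.393, G_1 = 10^(13.4/10) = 21.88
  Stage 2: F_2 = 10^(2.11/10) = 1.626, G_2 = 10^(−2.11/10) = 0.6152
  Stage 3: F_3 = 10^(8.75/10) = 7.499, G_3 = 10^(−7.24/10) = 0.1888
Friis cascade:
  F = 1.393 + (1.626 − 1)/21.88 + (7.499 − 1)/13.46 = 1.905
NF = 10 log₁₀(1.905) = 2.80 dB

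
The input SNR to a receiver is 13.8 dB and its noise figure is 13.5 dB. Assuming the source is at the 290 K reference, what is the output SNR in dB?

By definition F = SNR_in/SNR_out, so in dB: SNR_out = SNR_in − NF
SNR_out = 13.8 − 13.5 = 0.3 dB

0.3 dB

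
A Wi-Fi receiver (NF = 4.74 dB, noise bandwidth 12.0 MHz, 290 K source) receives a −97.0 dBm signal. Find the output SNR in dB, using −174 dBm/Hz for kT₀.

1.5 dB

Noise floor: N = −174 + 10 log₁₀(B) + NF
10 log₁₀(1.20×10⁷) = 70.79 dB
N = −174 + 70.79 + 4.74 = −98.47 dBm
SNR = P_sig − N = −97.0 − (−98.47) = 1.47 dB → 1.5 dB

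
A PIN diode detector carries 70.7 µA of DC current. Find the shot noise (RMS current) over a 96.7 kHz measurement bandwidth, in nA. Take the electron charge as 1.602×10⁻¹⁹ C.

1.48 nA

I_n = √(2qI·B)
2qI·B = 2 × 1.602×10⁻¹⁹ × 7.07×10⁻⁵ × 9.67×10⁴ = 2.19×10⁻¹⁸ A²
I_n = √(2.19×10⁻¹⁸) = 1.48×10⁻⁹ A = 1.48 nA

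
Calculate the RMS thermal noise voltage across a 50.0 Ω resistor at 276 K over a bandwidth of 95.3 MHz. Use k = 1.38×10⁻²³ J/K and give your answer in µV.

V_n = √(4kTRB)
4kTRB = 4 × 1.38×10⁻²³ × 276 × 5.00×10¹ × 9.53×10⁷ = 7.26×10⁻¹¹ V²
V_n = √(7.26×10⁻¹¹) = 8.52×10⁻⁶ V = 8.52 µV

8.52 µV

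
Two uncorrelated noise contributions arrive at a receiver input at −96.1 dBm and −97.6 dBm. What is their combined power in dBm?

−93.8 dBm

Convert to linear, add, convert back:
P₁ = 2.45×10⁻¹³ W, P₂ = 1.74×10⁻¹³ W
P_tot = 4.19×10⁻¹³ W → 10 log₁₀(P_tot / 10⁻³) = −93.8 dBm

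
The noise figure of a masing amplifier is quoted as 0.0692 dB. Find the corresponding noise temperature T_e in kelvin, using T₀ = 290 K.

4.66 K

F = 10^(0.0692/10) = 1.01606
T_e = (F − 1)·T₀ = (1.01606 − 1) × 290 = 4.66 K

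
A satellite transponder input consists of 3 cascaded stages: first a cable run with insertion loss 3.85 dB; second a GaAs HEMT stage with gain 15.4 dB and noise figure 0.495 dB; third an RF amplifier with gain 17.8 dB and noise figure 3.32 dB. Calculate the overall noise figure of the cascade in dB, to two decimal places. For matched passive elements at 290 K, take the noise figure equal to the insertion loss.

Convert to linear (a loss of L dB is a gain of −L dB): F_i = 10^(NF_i/10), G_i = 10^(G_i,dB/10)
  Stage 1: F_1 = 10^(3.85/10) = 2.427, G_1 = 10^(−3.85/10) = 0.4121
  Stage 2: F_2 = 10^(0.495/10) = 1.121, G_2 = 10^(15.4/10) = 34.67
  Stage 3: F_3 = 10^(3.32/10) = 2.148, G_3 = 10^(17.8/10) = 60.26
Friis cascade:
  F = 2.427 + (1.121 − 1)/0.4121 + (2.148 − 1)/14.29 = 2.800
NF = 10 log₁₀(2.800) = 4.47 dB

4.47 dB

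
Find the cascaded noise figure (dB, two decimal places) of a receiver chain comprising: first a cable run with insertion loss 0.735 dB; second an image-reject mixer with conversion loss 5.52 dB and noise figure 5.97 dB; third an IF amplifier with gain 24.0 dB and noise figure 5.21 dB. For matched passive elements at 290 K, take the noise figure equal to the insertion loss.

11.61 dB

Convert to linear (a loss of L dB is a gain of −L dB): F_i = 10^(NF_i/10), G_i = 10^(G_i,dB/10)
  Stage 1: F_1 = 10^(0.735/10) = 1.184, G_1 = 10^(−0.735/10) = 0.8443
  Stage 2: F_2 = 10^(5.97/10) = 3.954, G_2 = 10^(−5.52/10) = 0.2805
  Stage 3: F_3 = 10^(5.21/10) = 3.319, G_3 = 10^(24.0/10) = 251.2
Friis cascade:
  F = 1.184 + (3.954 − 1)/0.8443 + (3.319 − 1)/0.2369 = 14.47
NF = 10 log₁₀(14.47) = 11.61 dB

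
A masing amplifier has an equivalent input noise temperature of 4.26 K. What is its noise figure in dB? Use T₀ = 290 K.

F = 1 + T_e/T₀ = 1 + 4.26/290 = 1.01469
NF = 10 log₁₀(1.01469) = 0.063 dB

0.063 dB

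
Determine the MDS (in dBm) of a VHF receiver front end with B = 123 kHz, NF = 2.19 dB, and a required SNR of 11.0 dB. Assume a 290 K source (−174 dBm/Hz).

−109.9 dBm

Sensitivity = −174 + 10 log₁₀(B) + NF + SNR_min
= −174 + 50.9 + 2.19 + 11.0
= −109.91 dBm → −109.9 dBm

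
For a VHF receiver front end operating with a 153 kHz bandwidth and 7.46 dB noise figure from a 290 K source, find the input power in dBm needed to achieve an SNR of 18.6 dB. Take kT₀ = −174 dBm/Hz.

Sensitivity = −174 + 10 log₁₀(B) + NF + SNR_min
= −174 + 51.85 + 7.46 + 18.6
= −96.09 dBm → −96.1 dBm

−96.1 dBm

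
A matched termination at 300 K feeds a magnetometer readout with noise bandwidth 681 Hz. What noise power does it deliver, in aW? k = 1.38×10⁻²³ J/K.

2.82 aW

P_n = kTB = 1.38×10⁻²³ × 300 × 6.81×10² = 2.82×10⁻¹⁸ W = 2.82 aW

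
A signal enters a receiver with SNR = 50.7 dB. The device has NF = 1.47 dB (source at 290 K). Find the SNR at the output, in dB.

By definition F = SNR_in/SNR_out, so in dB: SNR_out = SNR_in − NF
SNR_out = 50.7 − 1.47 = 49.23 dB

49.23 dB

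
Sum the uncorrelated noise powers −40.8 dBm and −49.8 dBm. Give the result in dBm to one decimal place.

−40.3 dBm

Convert to linear, add, convert back:
P₁ = 8.32×10⁻⁸ W, P₂ = 1.05×10⁻⁸ W
P_tot = 9.36×10⁻⁸ W → 10 log₁₀(P_tot / 10⁻³) = −40.3 dBm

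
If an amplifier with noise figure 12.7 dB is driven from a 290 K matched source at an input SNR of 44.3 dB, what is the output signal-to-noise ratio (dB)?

31.6 dB

By definition F = SNR_in/SNR_out, so in dB: SNR_out = SNR_in − NF
SNR_out = 44.3 − 12.7 = 31.6 dB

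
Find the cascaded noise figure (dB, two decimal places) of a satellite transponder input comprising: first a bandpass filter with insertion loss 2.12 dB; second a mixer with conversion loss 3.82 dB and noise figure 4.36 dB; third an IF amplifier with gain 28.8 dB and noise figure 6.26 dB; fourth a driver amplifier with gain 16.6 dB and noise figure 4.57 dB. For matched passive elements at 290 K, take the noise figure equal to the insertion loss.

Convert to linear (a loss of L dB is a gain of −L dB): F_i = 10^(NF_i/10), G_i = 10^(G_i,dB/10)
  Stage 1: F_1 = 10^(2.12/10) = 1.629, G_1 = 10^(−2.12/10) = 0.6138
  Stage 2: F_2 = 10^(4.36/10) = 2.729, G_2 = 10^(−3.82/10) = 0.4150
  Stage 3: F_3 = 10^(6.26/10) = 4.227, G_3 = 10^(28.8/10) = 758.6
  Stage 4: F_4 = 10^(4.57/10) = 2.864, G_4 = 10^(16.6/10) = 45.71
Friis cascade:
  F = 1.629 + (2.729 − 1)/0.6138 + (4.227 − 1)/0.2547 + (2.864 − 1)/193.2 = 17.13
NF = 10 log₁₀(17.13) = 12.34 dB

12.34 dB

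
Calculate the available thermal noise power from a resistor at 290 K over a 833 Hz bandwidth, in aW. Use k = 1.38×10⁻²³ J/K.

3.33 aW

P_n = kTB = 1.38×10⁻²³ × 290 × 8.33×10² = 3.33×10⁻¹⁸ W = 3.33 aW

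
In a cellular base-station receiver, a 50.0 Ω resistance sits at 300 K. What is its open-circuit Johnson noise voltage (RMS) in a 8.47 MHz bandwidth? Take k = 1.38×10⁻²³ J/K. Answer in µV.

2.65 µV

V_n = √(4kTRB)
4kTRB = 4 × 1.38×10⁻²³ × 300 × 5.00×10¹ × 8.47×10⁶ = 7.01×10⁻¹² V²
V_n = √(7.01×10⁻¹²) = 2.65×10⁻⁶ V = 2.65 µV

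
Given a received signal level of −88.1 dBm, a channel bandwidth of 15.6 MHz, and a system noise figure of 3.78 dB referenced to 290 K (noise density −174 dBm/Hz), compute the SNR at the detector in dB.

10.2 dB

Noise floor: N = −174 + 10 log₁₀(B) + NF
10 log₁₀(1.56×10⁷) = 71.93 dB
N = −174 + 71.93 + 3.78 = −98.29 dBm
SNR = P_sig − N = −88.1 − (−98.29) = 10.19 dB → 10.2 dB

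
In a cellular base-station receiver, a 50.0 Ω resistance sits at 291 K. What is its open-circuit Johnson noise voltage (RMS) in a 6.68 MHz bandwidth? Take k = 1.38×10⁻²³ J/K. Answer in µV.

2.32 µV

V_n = √(4kTRB)
4kTRB = 4 × 1.38×10⁻²³ × 291 × 5.00×10¹ × 6.68×10⁶ = 5.37×10⁻¹² V²
V_n = √(5.37×10⁻¹²) = 2.32×10⁻⁶ V = 2.32 µV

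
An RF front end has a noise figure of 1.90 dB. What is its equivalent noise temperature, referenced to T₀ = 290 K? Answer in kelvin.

159 K

F = 10^(1.90/10) = 1.54882
T_e = (F − 1)·T₀ = (1.54882 − 1) × 290 = 159 K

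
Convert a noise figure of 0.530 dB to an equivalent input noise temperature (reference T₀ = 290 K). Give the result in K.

37.6 K

F = 10^(0.530/10) = 1.1298
T_e = (F − 1)·T₀ = (1.1298 − 1) × 290 = 37.6 K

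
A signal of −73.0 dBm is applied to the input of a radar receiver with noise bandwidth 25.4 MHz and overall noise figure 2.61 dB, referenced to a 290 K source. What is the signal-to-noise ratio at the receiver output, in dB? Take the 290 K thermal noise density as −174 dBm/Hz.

Noise floor: N = −174 + 10 log₁₀(B) + NF
10 log₁₀(2.54×10⁷) = 74.05 dB
N = −174 + 74.05 + 2.61 = −97.34 dBm
SNR = P_sig − N = −73.0 − (−97.34) = 24.34 dB → 24.3 dB

24.3 dB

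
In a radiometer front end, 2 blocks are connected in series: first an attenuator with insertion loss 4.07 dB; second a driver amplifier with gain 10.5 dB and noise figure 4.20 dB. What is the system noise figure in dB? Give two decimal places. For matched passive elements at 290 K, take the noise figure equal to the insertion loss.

8.27 dB

Convert to linear (a loss of L dB is a gain of −L dB): F_i = 10^(NF_i/10), G_i = 10^(G_i,dB/10)
  Stage 1: F_1 = 10^(4.07/10) = 2.553, G_1 = 10^(−4.07/10) = 0.3917
  Stage 2: F_2 = 10^(4.20/10) = 2.630, G_2 = 10^(10.5/10) = 11.22
Friis cascade:
  F = 2.553 + (2.630 − 1)/0.3917 = 6.714
NF = 10 log₁₀(6.714) = 8.27 dB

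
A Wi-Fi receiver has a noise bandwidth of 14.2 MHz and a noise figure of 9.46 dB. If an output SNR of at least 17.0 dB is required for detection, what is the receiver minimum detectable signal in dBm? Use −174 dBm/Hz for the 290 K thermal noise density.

−76.0 dBm

Sensitivity = −174 + 10 log₁₀(B) + NF + SNR_min
= −174 + 71.52 + 9.46 + 17.0
= −76.02 dBm → −76.0 dBm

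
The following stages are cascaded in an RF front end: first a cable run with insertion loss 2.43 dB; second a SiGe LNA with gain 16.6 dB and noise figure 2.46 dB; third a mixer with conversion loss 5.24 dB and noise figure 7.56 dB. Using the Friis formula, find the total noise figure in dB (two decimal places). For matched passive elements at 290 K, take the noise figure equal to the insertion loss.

Convert to linear (a loss of L dB is a gain of −L dB): F_i = 10^(NF_i/10), G_i = 10^(G_i,dB/10)
  Stage 1: F_1 = 10^(2.43/10) = 1.750, G_1 = 10^(−2.43/10) = 0.5715
  Stage 2: F_2 = 10^(2.46/10) = 1.762, G_2 = 10^(16.6/10) = 45.71
  Stage 3: F_3 = 10^(7.56/10) = 5.702, G_3 = 10^(−5.24/10) = 0.2992
Friis cascade:
  F = 1.750 + (1.762 − 1)/0.5715 + (5.702 − 1)/26.12 = 3.263
NF = 10 log₁₀(3.263) = 5.14 dB

5.14 dB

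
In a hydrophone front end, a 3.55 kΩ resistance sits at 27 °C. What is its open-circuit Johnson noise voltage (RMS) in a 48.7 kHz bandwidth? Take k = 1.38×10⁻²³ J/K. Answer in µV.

1.69 µV

T = 27 °C + 273.15 = 300.15 K
V_n = √(4kTRB)
4kTRB = 4 × 1.38×10⁻²³ × 300.15 × 3.55×10³ × 4.87×10⁴ = 2.86×10⁻¹² V²
V_n = √(2.86×10⁻¹²) = 1.69×10⁻⁶ V = 1.69 µV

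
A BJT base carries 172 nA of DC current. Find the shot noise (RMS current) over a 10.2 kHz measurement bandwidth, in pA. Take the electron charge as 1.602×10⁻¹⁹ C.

I_n = √(2qI·B)
2qI·B = 2 × 1.602×10⁻¹⁹ × 1.72×10⁻⁷ × 1.02×10⁴ = 5.62×10⁻²² A²
I_n = √(5.62×10⁻²²) = 2.37×10⁻¹¹ A = 23.7 pA

23.7 pA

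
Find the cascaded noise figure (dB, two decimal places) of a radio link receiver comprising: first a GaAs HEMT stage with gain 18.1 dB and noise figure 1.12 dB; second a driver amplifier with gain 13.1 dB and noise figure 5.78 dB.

1.26 dB

Convert to linear (a loss of L dB is a gain of −L dB): F_i = 10^(NF_i/10), G_i = 10^(G_i,dB/10)
  Stage 1: F_1 = 10^(1.12/10) = 1.294, G_1 = 10^(18.1/10) = 64.57
  Stage 2: F_2 = 10^(5.78/10) = 3.784, G_2 = 10^(13.1/10) = 20.42
Friis cascade:
  F = 1.294 + (3.784 − 1)/64.57 = 1.337
NF = 10 log₁₀(1.337) = 1.26 dB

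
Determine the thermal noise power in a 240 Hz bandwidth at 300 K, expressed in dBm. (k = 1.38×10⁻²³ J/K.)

P_n = kTB = 1.38×10⁻²³ × 300 × 2.40×10² = 9.94×10⁻¹⁹ W
In dBm: 10 log₁₀(9.94×10⁻¹⁹ / 10⁻³) = −150.0 dBm

−150.0 dBm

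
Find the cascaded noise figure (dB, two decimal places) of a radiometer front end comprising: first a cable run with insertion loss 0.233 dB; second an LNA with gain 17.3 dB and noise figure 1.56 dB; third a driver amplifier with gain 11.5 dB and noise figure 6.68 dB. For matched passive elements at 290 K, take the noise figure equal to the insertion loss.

1.99 dB

Convert to linear (a loss of L dB is a gain of −L dB): F_i = 10^(NF_i/10), G_i = 10^(G_i,dB/10)
  Stage 1: F_1 = 10^(0.233/10) = 1.055, G_1 = 10^(−0.233/10) = 0.9478
  Stage 2: F_2 = 10^(1.56/10) = 1.432, G_2 = 10^(17.3/10) = 53.70
  Stage 3: F_3 = 10^(6.68/10) = 4.656, G_3 = 10^(11.5/10) = 14.13
Friis cascade:
  F = 1.055 + (1.432 − 1)/0.9478 + (4.656 − 1)/50.90 = 1.583
NF = 10 log₁₀(1.583) = 1.99 dB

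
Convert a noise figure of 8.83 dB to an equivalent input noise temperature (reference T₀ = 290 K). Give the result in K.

1925 K

F = 10^(8.83/10) = 7.63836
T_e = (F − 1)·T₀ = (7.63836 − 1) × 290 = 1925 K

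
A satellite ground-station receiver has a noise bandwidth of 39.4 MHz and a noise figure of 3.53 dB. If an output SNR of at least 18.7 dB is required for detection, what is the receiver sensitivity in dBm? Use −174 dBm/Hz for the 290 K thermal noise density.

Sensitivity = −174 + 10 log₁₀(B) + NF + SNR_min
= −174 + 75.95 + 3.53 + 18.7
= −75.82 dBm → −75.8 dBm

−75.8 dBm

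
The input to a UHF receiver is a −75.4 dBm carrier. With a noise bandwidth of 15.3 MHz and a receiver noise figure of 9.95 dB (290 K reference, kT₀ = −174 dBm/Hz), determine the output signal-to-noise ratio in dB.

16.8 dB

Noise floor: N = −174 + 10 log₁₀(B) + NF
10 log₁₀(1.53×10⁷) = 71.85 dB
N = −174 + 71.85 + 9.95 = −92.20 dBm
SNR = P_sig − N = −75.4 − (−92.20) = 16.80 dB → 16.8 dB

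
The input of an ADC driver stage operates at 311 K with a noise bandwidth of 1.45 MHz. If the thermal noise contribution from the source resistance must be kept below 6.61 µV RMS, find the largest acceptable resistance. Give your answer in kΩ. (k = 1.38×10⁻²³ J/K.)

1.76 kΩ

Johnson–Nyquist: V_n = √(4kTRB) ⇒ R = V_n² / (4kTB)
4kTB = 4 × 1.38×10⁻²³ × 311 × 1.45×10⁶ = 2.49×10⁻¹⁴
R = (6.61×10⁻⁶)² / 2.49×10⁻¹⁴ = 1.76×10³ Ω = 1.76 kΩ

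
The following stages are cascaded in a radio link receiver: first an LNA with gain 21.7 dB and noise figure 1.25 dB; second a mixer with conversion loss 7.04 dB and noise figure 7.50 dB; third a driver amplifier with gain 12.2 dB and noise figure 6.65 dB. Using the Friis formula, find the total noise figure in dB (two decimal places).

Convert to linear (a loss of L dB is a gain of −L dB): F_i = 10^(NF_i/10), G_i = 10^(G_i,dB/10)
  Stage 1: F_1 = 10^(1.25/10) = 1.334, G_1 = 10^(21.7/10) = 147.9
  Stage 2: F_2 = 10^(7.50/10) = 5.623, G_2 = 10^(−7.04/10) = 0.1977
  Stage 3: F_3 = 10^(6.65/10) = 4.624, G_3 = 10^(12.2/10) = 16.60
Friis cascade:
  F = 1.334 + (5.623 − 1)/147.9 + (4.624 − 1)/29.24 = 1.489
NF = 10 log₁₀(1.489) = 1.73 dB

1.73 dB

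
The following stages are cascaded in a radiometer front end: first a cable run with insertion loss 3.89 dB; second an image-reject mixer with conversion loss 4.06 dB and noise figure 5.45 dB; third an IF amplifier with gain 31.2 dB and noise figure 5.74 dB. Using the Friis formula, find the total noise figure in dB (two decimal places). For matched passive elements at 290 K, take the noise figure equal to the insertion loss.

Convert to linear (a loss of L dB is a gain of −L dB): F_i = 10^(NF_i/10), G_i = 10^(G_i,dB/10)
  Stage 1: F_1 = 10^(3.89/10) = 2.449, G_1 = 10^(−3.89/10) = 0.4083
  Stage 2: F_2 = 10^(5.45/10) = 3.508, G_2 = 10^(−4.06/10) = 0.3926
  Stage 3: F_3 = 10^(5.74/10) = 3.750, G_3 = 10^(31.2/10) = 1318
Friis cascade:
  F = 2.449 + (3.508 − 1)/0.4083 + (3.750 − 1)/0.1603 = 25.74
NF = 10 log₁₀(25.74) = 14.11 dB

14.11 dB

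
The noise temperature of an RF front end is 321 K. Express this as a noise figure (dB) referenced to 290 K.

3.24 dB

F = 1 + T_e/T₀ = 1 + 321/290 = 2.1069
NF = 10 log₁₀(2.1069) = 3.24 dB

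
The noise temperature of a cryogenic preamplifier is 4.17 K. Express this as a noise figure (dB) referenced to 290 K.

0.062 dB

F = 1 + T_e/T₀ = 1 + 4.17/290 = 1.01438
NF = 10 log₁₀(1.01438) = 0.062 dB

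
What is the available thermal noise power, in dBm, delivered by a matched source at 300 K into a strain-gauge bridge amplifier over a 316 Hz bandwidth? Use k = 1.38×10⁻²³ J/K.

P_n = kTB = 1.38×10⁻²³ × 300 × 3.16×10² = 1.31×10⁻¹⁸ W
In dBm: 10 log₁₀(1.31×10⁻¹⁸ / 10⁻³) = −148.8 dBm

−148.8 dBm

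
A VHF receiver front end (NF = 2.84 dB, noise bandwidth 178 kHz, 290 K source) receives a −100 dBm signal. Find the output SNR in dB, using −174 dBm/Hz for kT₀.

18.7 dB

Noise floor: N = −174 + 10 log₁₀(B) + NF
10 log₁₀(1.78×10⁵) = 52.5 dB
N = −174 + 52.5 + 2.84 = −118.66 dBm
SNR = P_sig − N = −100 − (−118.66) = 18.66 dB → 18.7 dB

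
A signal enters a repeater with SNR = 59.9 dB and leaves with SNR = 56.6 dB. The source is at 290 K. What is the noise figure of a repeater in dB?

NF (dB) = SNR_in(dB) − SNR_out(dB) when the source is at T₀
NF = 59.9 − 56.6 = 3.3 dB

3.3 dB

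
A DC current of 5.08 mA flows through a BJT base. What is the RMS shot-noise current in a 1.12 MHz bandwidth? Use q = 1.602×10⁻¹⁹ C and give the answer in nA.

42.7 nA

I_n = √(2qI·B)
2qI·B = 2 × 1.602×10⁻¹⁹ × 5.08×10⁻³ × 1.12×10⁶ = 1.82×10⁻¹⁵ A²
I_n = √(1.82×10⁻¹⁵) = 4.27×10⁻⁸ A = 42.7 nA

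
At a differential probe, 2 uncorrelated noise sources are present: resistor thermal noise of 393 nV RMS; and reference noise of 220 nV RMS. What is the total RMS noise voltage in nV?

450 nV

Uncorrelated sources add in power (mean-square): V_tot = √(ΣV_i²)
V_tot = √[(3.93×10⁻⁷)² + (2.20×10⁻⁷)²] = 4.50×10⁻⁷ V = 450 nV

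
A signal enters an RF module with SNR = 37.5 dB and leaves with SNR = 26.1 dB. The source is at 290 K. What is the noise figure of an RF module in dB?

11.4 dB

NF (dB) = SNR_in(dB) − SNR_out(dB) when the source is at T₀
NF = 37.5 − 26.1 = 11.4 dB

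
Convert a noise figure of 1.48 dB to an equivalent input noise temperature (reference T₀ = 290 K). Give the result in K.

F = 10^(1.48/10) = 1.40605
T_e = (F − 1)·T₀ = (1.40605 − 1) × 290 = 118 K

118 K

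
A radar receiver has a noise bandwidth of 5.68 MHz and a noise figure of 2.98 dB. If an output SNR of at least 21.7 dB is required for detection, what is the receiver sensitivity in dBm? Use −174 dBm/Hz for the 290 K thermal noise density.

−81.8 dBm

Sensitivity = −174 + 10 log₁₀(B) + NF + SNR_min
= −174 + 67.54 + 2.98 + 21.7
= −81.78 dBm → −81.8 dBm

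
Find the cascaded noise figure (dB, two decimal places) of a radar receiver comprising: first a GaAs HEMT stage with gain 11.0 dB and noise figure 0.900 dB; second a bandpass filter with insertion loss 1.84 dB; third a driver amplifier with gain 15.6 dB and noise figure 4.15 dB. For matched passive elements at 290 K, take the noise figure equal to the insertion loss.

Convert to linear (a loss of L dB is a gain of −L dB): F_i = 10^(NF_i/10), G_i = 10^(G_i,dB/10)
  Stage 1: F_1 = 10^(0.900/10) = 1.230, G_1 = 10^(11.0/10) = 12.59
  Stage 2: F_2 = 10^(1.84/10) = 1.528, G_2 = 10^(−1.84/10) = 0.6546
  Stage 3: F_3 = 10^(4.15/10) = 2.600, G_3 = 10^(15.6/10) = 36.31
Friis cascade:
  F = 1.230 + (1.528 − 1)/12.59 + (2.600 − 1)/8.241 = 1.466
NF = 10 log₁₀(1.466) = 1.66 dB

1.66 dB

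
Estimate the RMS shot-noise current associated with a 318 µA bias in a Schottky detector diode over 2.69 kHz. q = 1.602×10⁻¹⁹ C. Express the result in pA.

524 pA

I_n = √(2qI·B)
2qI·B = 2 × 1.602×10⁻¹⁹ × 3.18×10⁻⁴ × 2.69×10³ = 2.74×10⁻¹⁹ A²
I_n = √(2.74×10⁻¹⁹) = 5.24×10⁻¹⁰ A = 524 pA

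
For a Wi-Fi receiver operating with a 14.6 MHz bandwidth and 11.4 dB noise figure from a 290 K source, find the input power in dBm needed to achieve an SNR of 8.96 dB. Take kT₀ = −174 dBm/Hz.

Sensitivity = −174 + 10 log₁₀(B) + NF + SNR_min
= −174 + 71.64 + 11.4 + 8.96
= −82.00 dBm → −82.0 dBm

−82.0 dBm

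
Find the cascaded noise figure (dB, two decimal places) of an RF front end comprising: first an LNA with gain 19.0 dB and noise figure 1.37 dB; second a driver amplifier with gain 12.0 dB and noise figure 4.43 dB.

Convert to linear (a loss of L dB is a gain of −L dB): F_i = 10^(NF_i/10), G_i = 10^(G_i,dB/10)
  Stage 1: F_1 = 10^(1.37/10) = 1.371, G_1 = 10^(19.0/10) = 79.43
  Stage 2: F_2 = 10^(4.43/10) = 2.773, G_2 = 10^(12.0/10) = 15.85
Friis cascade:
  F = 1.371 + (2.773 − 1)/79.43 = 1.393
NF = 10 log₁₀(1.393) = 1.44 dB

1.44 dB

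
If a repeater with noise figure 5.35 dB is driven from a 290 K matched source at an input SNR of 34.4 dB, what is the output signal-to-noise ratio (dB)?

By definition F = SNR_in/SNR_out, so in dB: SNR_out = SNR_in − NF
SNR_out = 34.4 − 5.35 = 29.05 dB

29.05 dB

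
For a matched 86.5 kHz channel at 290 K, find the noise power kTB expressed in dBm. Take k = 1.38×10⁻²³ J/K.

−124.6 dBm

P_n = kTB = 1.38×10⁻²³ × 290 × 8.65×10⁴ = 3.46×10⁻¹⁶ W
In dBm: 10 log₁₀(3.46×10⁻¹⁶ / 10⁻³) = −124.6 dBm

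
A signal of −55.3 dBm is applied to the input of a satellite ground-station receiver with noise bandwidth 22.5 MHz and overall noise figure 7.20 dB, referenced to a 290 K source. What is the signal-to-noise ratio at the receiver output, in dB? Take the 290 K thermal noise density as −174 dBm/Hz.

Noise floor: N = −174 + 10 log₁₀(B) + NF
10 log₁₀(2.25×10⁷) = 73.52 dB
N = −174 + 73.52 + 7.20 = −93.28 dBm
SNR = P_sig − N = −55.3 − (−93.28) = 37.98 dB → 38.0 dB

38.0 dB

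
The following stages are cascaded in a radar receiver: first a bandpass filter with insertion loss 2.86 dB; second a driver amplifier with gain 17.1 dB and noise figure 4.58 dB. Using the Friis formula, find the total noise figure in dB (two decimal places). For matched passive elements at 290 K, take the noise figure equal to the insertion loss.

Convert to linear (a loss of L dB is a gain of −L dB): F_i = 10^(NF_i/10), G_i = 10^(G_i,dB/10)
  Stage 1: F_1 = 10^(2.86/10) = 1.932, G_1 = 10^(−2.86/10) = 0.5176
  Stage 2: F_2 = 10^(4.58/10) = 2.871, G_2 = 10^(17.1/10) = 51.29
Friis cascade:
  F = 1.932 + (2.871 − 1)/0.5176 = 5.546
NF = 10 log₁₀(5.546) = 7.44 dB

7.44 dB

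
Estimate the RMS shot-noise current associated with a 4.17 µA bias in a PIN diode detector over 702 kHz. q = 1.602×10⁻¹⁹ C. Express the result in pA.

968 pA

I_n = √(2qI·B)
2qI·B = 2 × 1.602×10⁻¹⁹ × 4.17×10⁻⁶ × 7.02×10⁵ = 9.38×10⁻¹⁹ A²
I_n = √(9.38×10⁻¹⁹) = 9.68×10⁻¹⁰ A = 968 pA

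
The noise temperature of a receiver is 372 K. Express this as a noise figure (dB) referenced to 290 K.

F = 1 + T_e/T₀ = 1 + 372/290 = 2.28276
NF = 10 log₁₀(2.28276) = 3.58 dB

3.58 dB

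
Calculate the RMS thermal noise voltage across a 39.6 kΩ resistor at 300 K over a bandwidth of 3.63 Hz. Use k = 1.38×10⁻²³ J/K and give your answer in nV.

48.8 nV

V_n = √(4kTRB)
4kTRB = 4 × 1.38×10⁻²³ × 300 × 3.96×10⁴ × 3.63×10⁰ = 2.38×10⁻¹⁵ V²
V_n = √(2.38×10⁻¹⁵) = 4.88×10⁻⁸ V = 48.8 nV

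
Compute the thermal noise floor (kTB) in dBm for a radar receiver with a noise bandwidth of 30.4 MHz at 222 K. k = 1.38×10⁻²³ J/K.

−100.3 dBm

P_n = kTB = 1.38×10⁻²³ × 222 × 3.04×10⁷ = 9.31×10⁻¹⁴ W
In dBm: 10 log₁₀(9.31×10⁻¹⁴ / 10⁻³) = −100.3 dBm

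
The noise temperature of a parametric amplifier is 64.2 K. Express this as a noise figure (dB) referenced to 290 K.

0.869 dB

F = 1 + T_e/T₀ = 1 + 64.2/290 = 1.22138
NF = 10 log₁₀(1.22138) = 0.869 dB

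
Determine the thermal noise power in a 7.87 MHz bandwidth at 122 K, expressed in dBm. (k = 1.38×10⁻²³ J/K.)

P_n = kTB = 1.38×10⁻²³ × 122 × 7.87×10⁶ = 1.32×10⁻¹⁴ W
In dBm: 10 log₁₀(1.32×10⁻¹⁴ / 10⁻³) = −108.8 dBm

−108.8 dBm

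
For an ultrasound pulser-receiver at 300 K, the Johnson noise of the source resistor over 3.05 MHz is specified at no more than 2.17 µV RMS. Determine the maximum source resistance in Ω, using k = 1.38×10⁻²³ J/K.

Johnson–Nyquist: V_n = √(4kTRB) ⇒ R = V_n² / (4kTB)
4kTB = 4 × 1.38×10⁻²³ × 300 × 3.05×10⁶ = 5.05×10⁻¹⁴
R = (2.17×10⁻⁶)² / 5.05×10⁻¹⁴ = 9.32×10¹ Ω = 93.2 Ω

93.2 Ω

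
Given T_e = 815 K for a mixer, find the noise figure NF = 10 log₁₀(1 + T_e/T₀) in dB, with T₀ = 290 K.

5.81 dB

F = 1 + T_e/T₀ = 1 + 815/290 = 3.81034
NF = 10 log₁₀(3.81034) = 5.81 dB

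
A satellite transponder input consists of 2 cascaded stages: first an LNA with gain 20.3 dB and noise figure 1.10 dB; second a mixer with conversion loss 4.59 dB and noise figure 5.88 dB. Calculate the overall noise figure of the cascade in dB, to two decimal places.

Convert to linear (a loss of L dB is a gain of −L dB): F_i = 10^(NF_i/10), G_i = 10^(G_i,dB/10)
  Stage 1: F_1 = 10^(1.10/10) = 1.288, G_1 = 10^(20.3/10) = 107.2
  Stage 2: F_2 = 10^(5.88/10) = 3.873, G_2 = 10^(−4.59/10) = 0.3475
Friis cascade:
  F = 1.288 + (3.873 − 1)/107.2 = 1.315
NF = 10 log₁₀(1.315) = 1.19 dB

1.19 dB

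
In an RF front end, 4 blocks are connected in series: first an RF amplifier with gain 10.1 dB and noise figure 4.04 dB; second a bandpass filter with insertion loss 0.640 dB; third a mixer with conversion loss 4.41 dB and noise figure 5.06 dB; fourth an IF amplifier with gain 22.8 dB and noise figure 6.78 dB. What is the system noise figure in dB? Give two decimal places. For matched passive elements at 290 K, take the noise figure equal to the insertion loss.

Convert to linear (a loss of L dB is a gain of −L dB): F_i = 10^(NF_i/10), G_i = 10^(G_i,dB/10)
  Stage 1: F_1 = 10^(4.04/10) = 2.535, G_1 = 10^(10.1/10) = 10.23
  Stage 2: F_2 = 10^(0.640/10) = 1.159, G_2 = 10^(−0.640/10) = 0.8630
  Stage 3: F_3 = 10^(5.06/10) = 3.206, G_3 = 10^(−4.41/10) = 0.3622
  Stage 4: F_4 = 10^(6.78/10) = 4.764, G_4 = 10^(22.8/10) = 190.5
Friis cascade:
  F = 2.535 + (1.159 − 1)/10.23 + (3.206 − 1)/8.831 + (4.764 − 1)/3.199 = 3.977
NF = 10 log₁₀(3.977) = 6.00 dB

6.00 dB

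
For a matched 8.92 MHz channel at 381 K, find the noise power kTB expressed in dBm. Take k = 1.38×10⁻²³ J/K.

P_n = kTB = 1.38×10⁻²³ × 381 × 8.92×10⁶ = 4.69×10⁻¹⁴ W
In dBm: 10 log₁₀(4.69×10⁻¹⁴ / 10⁻³) = −103.3 dBm

−103.3 dBm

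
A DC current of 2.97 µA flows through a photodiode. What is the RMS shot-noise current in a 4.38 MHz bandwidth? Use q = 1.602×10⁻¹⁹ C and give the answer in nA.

2.04 nA

I_n = √(2qI·B)
2qI·B = 2 × 1.602×10⁻¹⁹ × 2.97×10⁻⁶ × 4.38×10⁶ = 4.17×10⁻¹⁸ A²
I_n = √(4.17×10⁻¹⁸) = 2.04×10⁻⁹ A = 2.04 nA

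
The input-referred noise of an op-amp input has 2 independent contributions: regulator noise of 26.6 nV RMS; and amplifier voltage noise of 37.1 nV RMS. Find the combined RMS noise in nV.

Uncorrelated sources add in power (mean-square): V_tot = √(ΣV_i²)
V_tot = √[(2.66×10⁻⁸)² + (3.71×10⁻⁸)²] = 4.57×10⁻⁸ V = 45.7 nV

45.7 nV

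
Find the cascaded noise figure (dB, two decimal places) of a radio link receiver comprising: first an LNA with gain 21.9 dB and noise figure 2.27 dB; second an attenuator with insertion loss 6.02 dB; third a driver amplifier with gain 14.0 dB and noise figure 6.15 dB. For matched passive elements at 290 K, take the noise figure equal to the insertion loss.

2.52 dB

Convert to linear (a loss of L dB is a gain of −L dB): F_i = 10^(NF_i/10), G_i = 10^(G_i,dB/10)
  Stage 1: F_1 = 10^(2.27/10) = 1.687, G_1 = 10^(21.9/10) = 154.9
  Stage 2: F_2 = 10^(6.02/10) = 3.999, G_2 = 10^(−6.02/10) = 0.2500
  Stage 3: F_3 = 10^(6.15/10) = 4.121, G_3 = 10^(14.0/10) = 25.12
Friis cascade:
  F = 1.687 + (3.999 − 1)/154.9 + (4.121 − 1)/38.73 = 1.787
NF = 10 log₁₀(1.787) = 2.52 dB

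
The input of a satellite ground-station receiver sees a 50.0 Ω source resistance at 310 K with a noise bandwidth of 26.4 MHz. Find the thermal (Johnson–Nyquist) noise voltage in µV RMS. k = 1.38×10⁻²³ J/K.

4.75 µV

V_n = √(4kTRB)
4kTRB = 4 × 1.38×10⁻²³ × 310 × 5.00×10¹ × 2.64×10⁷ = 2.26×10⁻¹¹ V²
V_n = √(2.26×10⁻¹¹) = 4.75×10⁻⁶ V = 4.75 µV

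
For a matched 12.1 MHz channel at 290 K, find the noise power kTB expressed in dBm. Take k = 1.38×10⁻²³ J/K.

−103.1 dBm

P_n = kTB = 1.38×10⁻²³ × 290 × 1.21×10⁷ = 4.84×10⁻¹⁴ W
In dBm: 10 log₁₀(4.84×10⁻¹⁴ / 10⁻³) = −103.1 dBm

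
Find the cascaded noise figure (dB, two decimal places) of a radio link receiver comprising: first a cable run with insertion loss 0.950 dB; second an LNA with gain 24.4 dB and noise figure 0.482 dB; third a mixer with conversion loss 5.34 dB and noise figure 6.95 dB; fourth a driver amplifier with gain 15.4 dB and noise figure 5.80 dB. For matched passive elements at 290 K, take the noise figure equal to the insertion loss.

1.62 dB

Convert to linear (a loss of L dB is a gain of −L dB): F_i = 10^(NF_i/10), G_i = 10^(G_i,dB/10)
  Stage 1: F_1 = 10^(0.950/10) = 1.245, G_1 = 10^(−0.950/10) = 0.8035
  Stage 2: F_2 = 10^(0.482/10) = 1.117, G_2 = 10^(24.4/10) = 275.4
  Stage 3: F_3 = 10^(6.95/10) = 4.955, G_3 = 10^(−5.34/10) = 0.2924
  Stage 4: F_4 = 10^(5.80/10) = 3.802, G_4 = 10^(15.4/10) = 34.67
Friis cascade:
  F = 1.245 + (1.117 − 1)/0.8035 + (4.955 − 1)/221.3 + (3.802 − 1)/64.71 = 1.452
NF = 10 log₁₀(1.452) = 1.62 dB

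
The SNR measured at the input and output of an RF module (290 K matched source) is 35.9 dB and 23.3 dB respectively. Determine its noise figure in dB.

12.6 dB

NF (dB) = SNR_in(dB) − SNR_out(dB) when the source is at T₀
NF = 35.9 − 23.3 = 12.6 dB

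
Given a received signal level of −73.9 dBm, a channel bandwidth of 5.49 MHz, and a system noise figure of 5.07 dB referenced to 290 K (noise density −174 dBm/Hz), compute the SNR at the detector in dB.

Noise floor: N = −174 + 10 log₁₀(B) + NF
10 log₁₀(5.49×10⁶) = 67.4 dB
N = −174 + 67.4 + 5.07 = −101.53 dBm
SNR = P_sig − N = −73.9 − (−101.53) = 27.63 dB → 27.6 dB

27.6 dB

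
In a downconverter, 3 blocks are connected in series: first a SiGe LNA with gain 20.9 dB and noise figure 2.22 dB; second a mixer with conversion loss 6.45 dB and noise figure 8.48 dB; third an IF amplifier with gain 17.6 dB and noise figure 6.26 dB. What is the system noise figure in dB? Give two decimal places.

2.63 dB

Convert to linear (a loss of L dB is a gain of −L dB): F_i = 10^(NF_i/10), G_i = 10^(G_i,dB/10)
  Stage 1: F_1 = 10^(2.22/10) = 1.667, G_1 = 10^(20.9/10) = 123.0
  Stage 2: F_2 = 10^(8.48/10) = 7.047, G_2 = 10^(−6.45/10) = 0.2265
  Stage 3: F_3 = 10^(6.26/10) = 4.227, G_3 = 10^(17.6/10) = 57.54
Friis cascade:
  F = 1.667 + (7.047 − 1)/123.0 + (4.227 − 1)/27.86 = 1.832
NF = 10 log₁₀(1.832) = 2.63 dB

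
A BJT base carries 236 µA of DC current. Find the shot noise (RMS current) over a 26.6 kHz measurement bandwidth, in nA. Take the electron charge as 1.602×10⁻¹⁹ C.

I_n = √(2qI·B)
2qI·B = 2 × 1.602×10⁻¹⁹ × 2.36×10⁻⁴ × 2.66×10⁴ = 2.01×10⁻¹⁸ A²
I_n = √(2.01×10⁻¹⁸) = 1.42×10⁻⁹ A = 1.42 nA

1.42 nA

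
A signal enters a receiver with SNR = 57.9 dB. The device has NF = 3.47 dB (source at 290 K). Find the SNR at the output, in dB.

54.43 dB

By definition F = SNR_in/SNR_out, so in dB: SNR_out = SNR_in − NF
SNR_out = 57.9 − 3.47 = 54.43 dB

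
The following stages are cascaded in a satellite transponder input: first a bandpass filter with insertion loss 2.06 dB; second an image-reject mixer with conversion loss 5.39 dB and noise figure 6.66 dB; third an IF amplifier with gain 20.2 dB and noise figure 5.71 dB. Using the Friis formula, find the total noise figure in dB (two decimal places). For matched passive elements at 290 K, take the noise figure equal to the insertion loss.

13.54 dB

Convert to linear (a loss of L dB is a gain of −L dB): F_i = 10^(NF_i/10), G_i = 10^(G_i,dB/10)
  Stage 1: F_1 = 10^(2.06/10) = 1.607, G_1 = 10^(−2.06/10) = 0.6223
  Stage 2: F_2 = 10^(6.66/10) = 4.634, G_2 = 10^(−5.39/10) = 0.2891
  Stage 3: F_3 = 10^(5.71/10) = 3.724, G_3 = 10^(20.2/10) = 104.7
Friis cascade:
  F = 1.607 + (4.634 − 1)/0.6223 + (3.724 − 1)/0.1799 = 22.59
NF = 10 log₁₀(22.59) = 13.54 dB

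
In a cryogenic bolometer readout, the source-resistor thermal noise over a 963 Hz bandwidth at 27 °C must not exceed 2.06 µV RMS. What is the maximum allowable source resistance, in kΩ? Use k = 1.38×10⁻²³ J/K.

T = 27 °C + 273.15 = 300.15 K
Johnson–Nyquist: V_n = √(4kTRB) ⇒ R = V_n² / (4kTB)
4kTB = 4 × 1.38×10⁻²³ × 300.15 × 9.63×10² = 1.60×10⁻¹⁷
R = (2.06×10⁻⁶)² / 1.60×10⁻¹⁷ = 2.66×10⁵ Ω = 266 kΩ

266 kΩ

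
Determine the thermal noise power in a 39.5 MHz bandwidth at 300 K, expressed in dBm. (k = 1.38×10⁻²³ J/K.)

P_n = kTB = 1.38×10⁻²³ × 300 × 3.95×10⁷ = 1.64×10⁻¹³ W
In dBm: 10 log₁₀(1.64×10⁻¹³ / 10⁻³) = −97.9 dBm

−97.9 dBm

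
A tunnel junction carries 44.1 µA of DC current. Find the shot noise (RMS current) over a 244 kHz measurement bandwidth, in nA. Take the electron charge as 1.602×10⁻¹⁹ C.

I_n = √(2qI·B)
2qI·B = 2 × 1.602×10⁻¹⁹ × 4.41×10⁻⁵ × 2.44×10⁵ = 3.45×10⁻¹⁸ A²
I_n = √(3.45×10⁻¹⁸) = 1.86×10⁻⁹ A = 1.86 nA

1.86 nA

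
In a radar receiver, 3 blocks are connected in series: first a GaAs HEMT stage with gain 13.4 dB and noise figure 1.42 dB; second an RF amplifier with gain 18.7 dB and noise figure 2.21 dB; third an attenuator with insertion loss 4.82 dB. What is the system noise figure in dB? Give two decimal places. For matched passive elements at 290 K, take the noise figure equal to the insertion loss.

Convert to linear (a loss of L dB is a gain of −L dB): F_i = 10^(NF_i/10), G_i = 10^(G_i,dB/10)
  Stage 1: F_1 = 10^(1.42/10) = 1.387, G_1 = 10^(13.4/10) = 21.88
  Stage 2: F_2 = 10^(2.21/10) = 1.663, G_2 = 10^(18.7/10) = 74.13
  Stage 3: F_3 = 10^(4.82/10) = 3.034, G_3 = 10^(−4.82/10) = 0.3296
Friis cascade:
  F = 1.387 + (1.663 − 1)/21.88 + (3.034 − 1)/1622 = 1.418
NF = 10 log₁₀(1.418) = 1.52 dB

1.52 dB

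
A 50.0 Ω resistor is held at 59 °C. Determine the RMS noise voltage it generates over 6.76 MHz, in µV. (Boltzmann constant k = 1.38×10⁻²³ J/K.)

T = 59 °C + 273.15 = 332.15 K
V_n = √(4kTRB)
4kTRB = 4 × 1.38×10⁻²³ × 332.15 × 5.00×10¹ × 6.76×10⁶ = 6.20×10⁻¹² V²
V_n = √(6.20×10⁻¹²) = 2.49×10⁻⁶ V = 2.49 µV

2.49 µV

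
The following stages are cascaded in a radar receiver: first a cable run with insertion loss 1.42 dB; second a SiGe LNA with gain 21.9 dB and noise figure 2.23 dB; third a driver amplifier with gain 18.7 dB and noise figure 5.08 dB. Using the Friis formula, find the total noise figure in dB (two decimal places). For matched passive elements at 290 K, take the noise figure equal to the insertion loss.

3.69 dB

Convert to linear (a loss of L dB is a gain of −L dB): F_i = 10^(NF_i/10), G_i = 10^(G_i,dB/10)
  Stage 1: F_1 = 10^(1.42/10) = 1.387, G_1 = 10^(−1.42/10) = 0.7211
  Stage 2: F_2 = 10^(2.23/10) = 1.671, G_2 = 10^(21.9/10) = 154.9
  Stage 3: F_3 = 10^(5.08/10) = 3.221, G_3 = 10^(18.7/10) = 74.13
Friis cascade:
  F = 1.387 + (1.671 − 1)/0.7211 + (3.221 − 1)/111.7 = 2.337
NF = 10 log₁₀(2.337) = 3.69 dB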